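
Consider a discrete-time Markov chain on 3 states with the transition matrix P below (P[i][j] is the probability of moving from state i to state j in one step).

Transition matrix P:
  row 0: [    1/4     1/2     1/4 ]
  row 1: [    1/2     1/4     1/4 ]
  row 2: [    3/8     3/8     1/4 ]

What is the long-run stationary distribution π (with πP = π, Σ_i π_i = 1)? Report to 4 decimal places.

Balance equations π_j = Σ_i π_i·P[i][j]:
  π_0 = 1/4·π_0 + 1/2·π_1 + 3/8·π_2
  π_1 = 1/2·π_0 + 1/4·π_1 + 3/8·π_2
  normalize: π_0 + π_1 + π_2 = 1
Solving the linear system gives exactly π = [3/8, 3/8, 1/4].

π = [0.3750, 0.3750, 0.2500]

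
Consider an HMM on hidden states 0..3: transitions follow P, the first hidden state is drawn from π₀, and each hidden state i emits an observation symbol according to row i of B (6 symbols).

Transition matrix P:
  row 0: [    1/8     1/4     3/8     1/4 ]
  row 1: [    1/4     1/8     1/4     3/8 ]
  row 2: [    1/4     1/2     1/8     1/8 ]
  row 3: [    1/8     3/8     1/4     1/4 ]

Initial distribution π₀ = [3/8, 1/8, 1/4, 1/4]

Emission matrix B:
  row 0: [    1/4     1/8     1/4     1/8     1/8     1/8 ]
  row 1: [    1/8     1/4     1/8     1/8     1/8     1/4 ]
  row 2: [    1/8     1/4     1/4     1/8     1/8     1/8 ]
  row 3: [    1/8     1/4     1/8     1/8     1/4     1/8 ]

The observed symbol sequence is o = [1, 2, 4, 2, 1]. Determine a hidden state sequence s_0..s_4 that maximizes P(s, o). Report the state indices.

path = [2, 1, 3, 2, 1]

t=0: δ = [4.688e-02, 3.125e-02, 6.250e-02, 6.250e-02]  (obs o_0=1)
t=1: δ = [3.906e-03, 3.906e-03, 4.395e-03, 1.953e-03]  ψ = [2, 2, 0, 3]  (obs o_1=2)
t=2: δ = [1.373e-04, 2.747e-04, 1.831e-04, 3.662e-04]  ψ = [2, 2, 0, 1]  (obs o_2=4)
t=3: δ = [1.717e-05, 1.717e-05, 2.289e-05, 1.287e-05]  ψ = [1, 3, 3, 1]  (obs o_3=2)
t=4: δ = [7.153e-07, 2.861e-06, 1.609e-06, 1.609e-06]  ψ = [2, 2, 0, 1]  (obs o_4=1)
backtrack: best end state = 1; path = [2, 1, 3, 2, 1]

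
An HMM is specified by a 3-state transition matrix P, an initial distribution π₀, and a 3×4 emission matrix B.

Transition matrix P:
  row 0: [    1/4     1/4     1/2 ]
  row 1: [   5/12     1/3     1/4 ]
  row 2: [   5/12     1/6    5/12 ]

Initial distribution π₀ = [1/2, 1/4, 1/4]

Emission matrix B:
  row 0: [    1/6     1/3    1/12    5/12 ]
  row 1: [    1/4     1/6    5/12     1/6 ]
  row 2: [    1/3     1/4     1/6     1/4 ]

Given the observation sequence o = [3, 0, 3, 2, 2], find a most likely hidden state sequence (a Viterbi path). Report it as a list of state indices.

t=0: δ = [2.083e-01, 4.167e-02, 6.250e-02]  (obs o_0=3)
t=1: δ = [8.681e-03, 1.302e-02, 3.472e-02]  ψ = [0, 0, 0]  (obs o_1=0)
t=2: δ = [6.028e-03, 9.645e-04, 3.617e-03]  ψ = [2, 2, 2]  (obs o_2=3)
t=3: δ = [1.256e-04, 6.279e-04, 5.023e-04]  ψ = [0, 0, 0]  (obs o_3=2)
t=4: δ = [2.180e-05, 8.721e-05, 3.489e-05]  ψ = [1, 1, 2]  (obs o_4=2)
backtrack: best end state = 1; path = [0, 2, 0, 1, 1]

path = [0, 2, 0, 1, 1]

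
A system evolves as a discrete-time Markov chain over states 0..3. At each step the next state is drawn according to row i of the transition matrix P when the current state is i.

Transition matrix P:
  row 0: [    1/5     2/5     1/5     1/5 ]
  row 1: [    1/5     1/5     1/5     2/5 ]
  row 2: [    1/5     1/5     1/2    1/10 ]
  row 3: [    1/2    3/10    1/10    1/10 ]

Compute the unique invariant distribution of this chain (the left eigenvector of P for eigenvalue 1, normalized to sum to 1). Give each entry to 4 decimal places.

π = [0.2625, 0.2733, 0.2560, 0.2082]

Balance equations π_j = Σ_i π_i·P[i][j]:
  π_0 = 1/5·π_0 + 1/5·π_1 + 1/5·π_2 + 1/2·π_3
  π_1 = 2/5·π_0 + 1/5·π_1 + 1/5·π_2 + 3/10·π_3
  π_2 = 1/5·π_0 + 1/5·π_1 + 1/2·π_2 + 1/10·π_3
  normalize: π_0 + π_1 + π_2 + π_3 = 1
Solving the linear system gives exactly π = [121/461, 126/461, 118/461, 96/461].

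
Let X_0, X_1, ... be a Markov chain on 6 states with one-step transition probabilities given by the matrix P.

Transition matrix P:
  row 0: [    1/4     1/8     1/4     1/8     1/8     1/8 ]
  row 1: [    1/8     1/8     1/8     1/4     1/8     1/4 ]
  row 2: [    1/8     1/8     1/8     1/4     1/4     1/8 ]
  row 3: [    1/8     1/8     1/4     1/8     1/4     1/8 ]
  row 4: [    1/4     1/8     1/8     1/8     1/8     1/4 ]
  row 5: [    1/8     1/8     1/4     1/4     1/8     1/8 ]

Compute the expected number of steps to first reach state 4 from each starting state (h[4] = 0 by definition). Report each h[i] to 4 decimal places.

h = [5.7447, 5.7335, 5.0266, 5.0266, 0.0000, 5.6550]

First-step conditioning: h[4] = 0; for i ≠ 4, h[i] = 1 + Σ_k P[i][k]·h[k].
  h[0] = 1 + 1/4·h[0] + 1/8·h[1] + 1/4·h[2] + 1/8·h[3] + 1/8·h[5]
  h[1] = 1 + 1/8·h[0] + 1/8·h[1] + 1/8·h[2] + 1/4·h[3] + 1/4·h[5]
  h[2] = 1 + 1/8·h[0] + 1/8·h[1] + 1/8·h[2] + 1/4·h[3] + 1/8·h[5]
  h[3] = 1 + 1/8·h[0] + 1/8·h[1] + 1/4·h[2] + 1/8·h[3] + 1/8·h[5]
  h[5] = 1 + 1/8·h[0] + 1/8·h[1] + 1/4·h[2] + 1/4·h[3] + 1/8·h[5]
Solving the 5×5 linear system over states ≠ 4 gives exactly h = [4096/713, 4088/713, 3584/713, 3584/713, 0, 4032/713] (h[4] = 0 is the target).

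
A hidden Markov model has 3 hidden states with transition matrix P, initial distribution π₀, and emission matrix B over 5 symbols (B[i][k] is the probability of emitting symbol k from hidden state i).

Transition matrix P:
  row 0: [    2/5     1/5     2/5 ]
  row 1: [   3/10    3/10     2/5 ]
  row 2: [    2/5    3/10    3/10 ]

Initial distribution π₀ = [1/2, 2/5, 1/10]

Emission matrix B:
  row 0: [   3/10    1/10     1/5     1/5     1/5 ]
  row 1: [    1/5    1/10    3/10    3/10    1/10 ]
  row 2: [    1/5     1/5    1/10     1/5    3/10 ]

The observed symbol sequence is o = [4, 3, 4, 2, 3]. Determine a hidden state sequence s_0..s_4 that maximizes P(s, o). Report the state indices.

path = [0, 0, 2, 1, 1]

t=0: δ = [1.000e-01, 4.000e-02, 3.000e-02]  (obs o_0=4)
t=1: δ = [8.000e-03, 6.000e-03, 8.000e-03]  ψ = [0, 0, 0]  (obs o_1=3)
t=2: δ = [6.400e-04, 2.400e-04, 9.600e-04]  ψ = [0, 2, 0]  (obs o_2=4)
t=3: δ = [7.680e-05, 8.640e-05, 2.880e-05]  ψ = [2, 2, 2]  (obs o_3=2)
t=4: δ = [6.144e-06, 7.776e-06, 6.912e-06]  ψ = [0, 1, 1]  (obs o_4=3)
backtrack: best end state = 1; path = [0, 0, 2, 1, 1]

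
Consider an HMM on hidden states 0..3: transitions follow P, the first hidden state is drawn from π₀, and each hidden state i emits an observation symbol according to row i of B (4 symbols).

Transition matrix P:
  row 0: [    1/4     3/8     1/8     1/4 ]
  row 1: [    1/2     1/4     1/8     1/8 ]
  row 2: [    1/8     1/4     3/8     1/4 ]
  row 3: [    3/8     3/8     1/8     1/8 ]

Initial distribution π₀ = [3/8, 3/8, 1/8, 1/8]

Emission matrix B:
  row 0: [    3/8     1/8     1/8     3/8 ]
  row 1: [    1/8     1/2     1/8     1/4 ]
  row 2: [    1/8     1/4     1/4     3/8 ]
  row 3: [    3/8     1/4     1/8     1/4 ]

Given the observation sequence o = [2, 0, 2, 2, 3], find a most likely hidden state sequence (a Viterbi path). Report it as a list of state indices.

path = [1, 0, 2, 2, 2]

t=0: δ = [4.688e-02, 4.688e-02, 3.125e-02, 1.562e-02]  (obs o_0=2)
t=1: δ = [8.789e-03, 2.197e-03, 1.465e-03, 4.395e-03]  ψ = [1, 0, 2, 0]  (obs o_1=0)
t=2: δ = [2.747e-04, 4.120e-04, 2.747e-04, 2.747e-04]  ψ = [0, 0, 0, 0]  (obs o_2=2)
t=3: δ = [2.575e-05, 1.287e-05, 2.575e-05, 8.583e-06]  ψ = [1, 0, 2, 0]  (obs o_3=2)
t=4: δ = [2.414e-06, 2.414e-06, 3.621e-06, 1.609e-06]  ψ = [0, 0, 2, 0]  (obs o_4=3)
backtrack: best end state = 2; path = [1, 0, 2, 2, 2]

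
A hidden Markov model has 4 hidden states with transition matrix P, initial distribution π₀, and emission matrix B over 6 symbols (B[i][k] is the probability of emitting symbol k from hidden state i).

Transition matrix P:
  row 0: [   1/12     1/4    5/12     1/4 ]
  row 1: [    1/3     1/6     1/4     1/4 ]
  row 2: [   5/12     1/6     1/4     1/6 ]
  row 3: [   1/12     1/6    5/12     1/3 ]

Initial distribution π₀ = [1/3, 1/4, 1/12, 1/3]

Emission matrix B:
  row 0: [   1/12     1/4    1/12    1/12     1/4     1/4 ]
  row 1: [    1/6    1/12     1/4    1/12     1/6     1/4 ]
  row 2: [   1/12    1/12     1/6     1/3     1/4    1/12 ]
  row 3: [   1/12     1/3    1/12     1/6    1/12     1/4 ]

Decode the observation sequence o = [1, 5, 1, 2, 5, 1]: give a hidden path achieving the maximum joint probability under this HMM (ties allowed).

path = [3, 3, 3, 2, 0, 3]

t=0: δ = [8.333e-02, 2.083e-02, 6.944e-03, 1.111e-01]  (obs o_0=1)
t=1: δ = [2.315e-03, 5.208e-03, 3.858e-03, 9.259e-03]  ψ = [3, 0, 3, 3]  (obs o_1=5)
t=2: δ = [4.340e-04, 1.286e-04, 3.215e-04, 1.029e-03]  ψ = [1, 3, 3, 3]  (obs o_2=1)
t=3: δ = [1.116e-05, 4.287e-05, 7.144e-05, 2.858e-05]  ψ = [2, 3, 3, 3]  (obs o_3=2)
t=4: δ = [7.442e-06, 2.977e-06, 1.488e-06, 2.977e-06]  ψ = [2, 2, 2, 2]  (obs o_4=5)
t=5: δ = [2.481e-07, 1.550e-07, 2.584e-07, 6.202e-07]  ψ = [1, 0, 0, 0]  (obs o_5=1)
backtrack: best end state = 3; path = [3, 3, 3, 2, 0, 3]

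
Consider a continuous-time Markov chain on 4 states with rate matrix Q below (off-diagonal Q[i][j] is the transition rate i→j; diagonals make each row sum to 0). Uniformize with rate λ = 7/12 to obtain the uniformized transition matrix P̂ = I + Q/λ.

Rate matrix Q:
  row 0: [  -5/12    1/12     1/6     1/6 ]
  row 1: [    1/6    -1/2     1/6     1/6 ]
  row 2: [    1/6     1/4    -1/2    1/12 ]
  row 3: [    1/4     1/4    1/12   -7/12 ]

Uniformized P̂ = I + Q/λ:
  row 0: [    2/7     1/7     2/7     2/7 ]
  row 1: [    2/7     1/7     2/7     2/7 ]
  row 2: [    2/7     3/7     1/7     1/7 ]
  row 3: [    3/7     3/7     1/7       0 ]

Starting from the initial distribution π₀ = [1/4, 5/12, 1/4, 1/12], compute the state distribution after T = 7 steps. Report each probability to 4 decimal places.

π = [0.3139, 0.2635, 0.2254, 0.1973]

t=0: π = [0.2500, 0.4167, 0.2500, 0.0833]
t=1: π = [0.2976, 0.2381, 0.2381, 0.2262]
t=2: π = [0.3180, 0.2755, 0.2194, 0.1871]
t=3: π = [0.3124, 0.2590, 0.2276, 0.2009]
t=4: π = [0.3144, 0.2653, 0.2245, 0.1958]
t=5: π = [0.3137, 0.2629, 0.2257, 0.1977]
t=6: π = [0.3140, 0.2638, 0.2252, 0.1970]
t=7: π = [0.3139, 0.2635, 0.2254, 0.1973]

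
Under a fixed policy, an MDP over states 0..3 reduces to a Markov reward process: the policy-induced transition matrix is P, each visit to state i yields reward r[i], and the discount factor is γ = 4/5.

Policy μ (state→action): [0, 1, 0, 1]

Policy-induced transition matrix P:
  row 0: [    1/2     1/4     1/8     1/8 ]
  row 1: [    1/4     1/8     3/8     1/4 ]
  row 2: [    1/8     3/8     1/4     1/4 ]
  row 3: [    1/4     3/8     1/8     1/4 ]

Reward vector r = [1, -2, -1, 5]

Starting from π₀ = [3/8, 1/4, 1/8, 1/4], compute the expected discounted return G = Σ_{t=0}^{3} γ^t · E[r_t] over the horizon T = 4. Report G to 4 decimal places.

G = 2.1781

t=0: π = [0.3750, 0.2500, 0.1250, 0.2500], E[r] = 1.0000, γ^t·E[r] = 1.000000, running G = 1.000000
t=1: π = [0.3281, 0.2656, 0.2031, 0.2031], E[r] = 0.6094, γ^t·E[r] = 0.487500, running G = 1.487500
t=2: π = [0.3066, 0.2676, 0.2168, 0.2090], E[r] = 0.5996, γ^t·E[r] = 0.383750, running G = 1.871250
t=3: π = [0.2996, 0.2698, 0.2190, 0.2117], E[r] = 0.5994, γ^t·E[r] = 0.306875, running G = 2.178125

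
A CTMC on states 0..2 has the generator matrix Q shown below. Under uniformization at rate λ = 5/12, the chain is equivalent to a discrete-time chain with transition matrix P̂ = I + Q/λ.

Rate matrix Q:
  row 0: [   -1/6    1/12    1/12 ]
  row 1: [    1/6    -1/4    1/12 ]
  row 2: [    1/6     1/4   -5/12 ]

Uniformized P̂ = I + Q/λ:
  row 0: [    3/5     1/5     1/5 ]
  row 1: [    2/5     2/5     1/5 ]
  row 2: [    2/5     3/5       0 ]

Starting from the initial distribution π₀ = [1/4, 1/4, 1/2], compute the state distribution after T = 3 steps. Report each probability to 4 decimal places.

π = [0.4980, 0.3380, 0.1640]

t=0: π = [0.2500, 0.2500, 0.5000]
t=1: π = [0.4500, 0.4500, 0.1000]
t=2: π = [0.4900, 0.3300, 0.1800]
t=3: π = [0.4980, 0.3380, 0.1640]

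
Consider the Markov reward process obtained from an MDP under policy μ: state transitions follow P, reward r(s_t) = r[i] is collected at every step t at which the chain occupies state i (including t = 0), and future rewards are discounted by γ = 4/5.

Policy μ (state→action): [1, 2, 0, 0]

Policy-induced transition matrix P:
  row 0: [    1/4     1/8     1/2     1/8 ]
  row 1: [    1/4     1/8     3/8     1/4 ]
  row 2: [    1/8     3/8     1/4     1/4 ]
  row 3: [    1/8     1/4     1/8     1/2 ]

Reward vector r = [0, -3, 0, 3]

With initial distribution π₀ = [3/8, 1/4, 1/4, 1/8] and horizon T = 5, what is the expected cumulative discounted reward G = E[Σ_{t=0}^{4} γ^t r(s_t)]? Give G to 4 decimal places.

G = -0.0429

t=0: π = [0.3750, 0.2500, 0.2500, 0.1250], E[r] = -0.3750, γ^t·E[r] = -0.375000, running G = -0.375000
t=1: π = [0.2031, 0.2031, 0.3594, 0.2344], E[r] = 0.0938, γ^t·E[r] = 0.075000, running G = -0.300000
t=2: π = [0.1758, 0.2441, 0.2969, 0.2832], E[r] = 0.1172, γ^t·E[r] = 0.075000, running G = -0.225000
t=3: π = [0.1775, 0.2346, 0.2891, 0.2988], E[r] = 0.1926, γ^t·E[r] = 0.098625, running G = -0.126375
t=4: π = [0.1765, 0.2346, 0.2863, 0.3025], E[r] = 0.2037, γ^t·E[r] = 0.083438, running G = -0.042938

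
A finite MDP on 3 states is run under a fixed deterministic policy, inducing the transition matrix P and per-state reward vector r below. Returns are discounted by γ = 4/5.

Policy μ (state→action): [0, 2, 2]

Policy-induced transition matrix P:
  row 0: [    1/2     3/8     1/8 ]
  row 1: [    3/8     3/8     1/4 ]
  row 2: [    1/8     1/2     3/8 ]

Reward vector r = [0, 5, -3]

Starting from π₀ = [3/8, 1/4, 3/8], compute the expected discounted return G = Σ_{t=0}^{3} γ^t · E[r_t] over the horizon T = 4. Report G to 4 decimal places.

G = 2.7259

t=0: π = [0.3750, 0.2500, 0.3750], E[r] = 0.1250, γ^t·E[r] = 0.125000, running G = 0.125000
t=1: π = [0.3281, 0.4219, 0.2500], E[r] = 1.3594, γ^t·E[r] = 1.087500, running G = 1.212500
t=2: π = [0.3535, 0.4063, 0.2402], E[r] = 1.3105, γ^t·E[r] = 0.838750, running G = 2.051250
t=3: π = [0.3591, 0.4050, 0.2358], E[r] = 1.3176, γ^t·E[r] = 0.674625, running G = 2.725875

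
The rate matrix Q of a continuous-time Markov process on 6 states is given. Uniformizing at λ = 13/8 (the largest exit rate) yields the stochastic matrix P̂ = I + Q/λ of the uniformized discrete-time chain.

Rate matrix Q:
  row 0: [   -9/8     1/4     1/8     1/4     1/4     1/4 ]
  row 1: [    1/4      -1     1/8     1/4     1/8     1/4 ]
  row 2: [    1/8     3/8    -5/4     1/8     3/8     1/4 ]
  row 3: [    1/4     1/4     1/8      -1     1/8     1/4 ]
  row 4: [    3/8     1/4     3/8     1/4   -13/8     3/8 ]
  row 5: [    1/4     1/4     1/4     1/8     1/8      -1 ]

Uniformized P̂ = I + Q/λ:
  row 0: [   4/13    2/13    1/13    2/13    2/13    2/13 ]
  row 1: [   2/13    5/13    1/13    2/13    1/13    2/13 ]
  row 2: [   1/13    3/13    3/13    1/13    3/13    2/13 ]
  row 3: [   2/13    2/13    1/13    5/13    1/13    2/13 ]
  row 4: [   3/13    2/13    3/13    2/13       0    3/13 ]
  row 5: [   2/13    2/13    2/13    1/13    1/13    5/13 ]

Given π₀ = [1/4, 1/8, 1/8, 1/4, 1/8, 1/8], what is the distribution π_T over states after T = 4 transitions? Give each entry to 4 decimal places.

π = [0.1796, 0.2125, 0.1285, 0.1667, 0.1026, 0.2101]

t=0: π = [0.2500, 0.1250, 0.1250, 0.2500, 0.1250, 0.1250]
t=1: π = [0.1923, 0.1923, 0.1250, 0.1923, 0.1058, 0.1923]
t=2: π = [0.1820, 0.2078, 0.1272, 0.1738, 0.1028, 0.2064]
t=3: π = [0.1800, 0.2116, 0.1282, 0.1683, 0.1026, 0.2094]
t=4: π = [0.1796, 0.2125, 0.1285, 0.1667, 0.1026, 0.2101]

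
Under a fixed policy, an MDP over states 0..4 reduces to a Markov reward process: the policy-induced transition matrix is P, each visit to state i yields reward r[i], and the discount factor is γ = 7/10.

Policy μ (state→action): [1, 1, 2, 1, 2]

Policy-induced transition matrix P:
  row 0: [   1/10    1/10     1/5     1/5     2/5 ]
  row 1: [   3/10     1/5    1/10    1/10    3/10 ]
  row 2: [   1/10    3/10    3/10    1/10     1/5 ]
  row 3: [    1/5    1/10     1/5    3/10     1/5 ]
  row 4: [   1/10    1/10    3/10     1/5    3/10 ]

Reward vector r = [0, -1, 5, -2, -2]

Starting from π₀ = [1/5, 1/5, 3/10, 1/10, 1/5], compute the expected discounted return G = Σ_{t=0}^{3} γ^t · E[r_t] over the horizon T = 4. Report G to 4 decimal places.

G = 0.8476

t=0: π = [0.2000, 0.2000, 0.3000, 0.1000, 0.2000], E[r] = 0.7000, γ^t·E[r] = 0.700000, running G = 0.700000
t=1: π = [0.1500, 0.1800, 0.2300, 0.1600, 0.2800], E[r] = 0.0900, γ^t·E[r] = 0.063000, running G = 0.763000
t=2: π = [0.1520, 0.1640, 0.2330, 0.1750, 0.2760], E[r] = 0.0990, γ^t·E[r] = 0.048510, running G = 0.811510
t=3: π = [0.1503, 0.1630, 0.2345, 0.1778, 0.2744], E[r] = 0.1051, γ^t·E[r] = 0.036049, running G = 0.847559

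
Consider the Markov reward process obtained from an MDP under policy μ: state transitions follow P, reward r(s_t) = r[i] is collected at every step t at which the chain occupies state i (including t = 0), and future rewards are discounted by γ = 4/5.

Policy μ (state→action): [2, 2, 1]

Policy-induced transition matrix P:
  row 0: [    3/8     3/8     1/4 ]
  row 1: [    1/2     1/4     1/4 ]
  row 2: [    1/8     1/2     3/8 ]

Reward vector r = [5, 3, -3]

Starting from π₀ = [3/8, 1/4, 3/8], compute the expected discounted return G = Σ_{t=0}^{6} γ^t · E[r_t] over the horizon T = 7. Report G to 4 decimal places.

G = 7.2377

t=0: π = [0.3750, 0.2500, 0.3750], E[r] = 1.5000, γ^t·E[r] = 1.500000, running G = 1.500000
t=1: π = [0.3125, 0.3906, 0.2969], E[r] = 1.8438, γ^t·E[r] = 1.475000, running G = 2.975000
t=2: π = [0.3496, 0.3633, 0.2871], E[r] = 1.9766, γ^t·E[r] = 1.265000, running G = 4.240000
t=3: π = [0.3486, 0.3655, 0.2859], E[r] = 1.9819, γ^t·E[r] = 1.014750, running G = 5.254750
t=4: π = [0.3492, 0.3651, 0.2857], E[r] = 1.9840, γ^t·E[r] = 0.812650, running G = 6.067400
t=5: π = [0.3492, 0.3651, 0.2857], E[r] = 1.9841, γ^t·E[r] = 0.650148, running G = 6.717548
t=6: π = [0.3492, 0.3651, 0.2857], E[r] = 1.9841, γ^t·E[r] = 0.520127, running G = 7.237674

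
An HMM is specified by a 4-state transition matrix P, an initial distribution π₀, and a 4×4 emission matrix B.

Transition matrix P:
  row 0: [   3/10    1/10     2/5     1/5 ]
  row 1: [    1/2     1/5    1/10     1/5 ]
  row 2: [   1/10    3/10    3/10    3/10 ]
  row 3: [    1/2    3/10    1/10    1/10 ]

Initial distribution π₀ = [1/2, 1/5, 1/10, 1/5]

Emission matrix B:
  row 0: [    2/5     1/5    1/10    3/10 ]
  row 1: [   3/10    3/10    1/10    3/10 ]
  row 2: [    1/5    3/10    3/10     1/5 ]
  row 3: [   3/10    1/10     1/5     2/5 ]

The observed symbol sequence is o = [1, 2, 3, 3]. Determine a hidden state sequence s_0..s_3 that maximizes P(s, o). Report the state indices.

path = [0, 2, 3, 0]

t=0: δ = [1.000e-01, 6.000e-02, 3.000e-02, 2.000e-02]  (obs o_0=1)
t=1: δ = [3.000e-03, 1.200e-03, 1.200e-02, 4.000e-03]  ψ = [0, 1, 0, 0]  (obs o_1=2)
t=2: δ = [6.000e-04, 1.080e-03, 7.200e-04, 1.440e-03]  ψ = [3, 2, 2, 2]  (obs o_2=3)
t=3: δ = [2.160e-04, 1.296e-04, 4.800e-05, 8.640e-05]  ψ = [3, 3, 0, 1]  (obs o_3=3)
backtrack: best end state = 0; path = [0, 2, 3, 0]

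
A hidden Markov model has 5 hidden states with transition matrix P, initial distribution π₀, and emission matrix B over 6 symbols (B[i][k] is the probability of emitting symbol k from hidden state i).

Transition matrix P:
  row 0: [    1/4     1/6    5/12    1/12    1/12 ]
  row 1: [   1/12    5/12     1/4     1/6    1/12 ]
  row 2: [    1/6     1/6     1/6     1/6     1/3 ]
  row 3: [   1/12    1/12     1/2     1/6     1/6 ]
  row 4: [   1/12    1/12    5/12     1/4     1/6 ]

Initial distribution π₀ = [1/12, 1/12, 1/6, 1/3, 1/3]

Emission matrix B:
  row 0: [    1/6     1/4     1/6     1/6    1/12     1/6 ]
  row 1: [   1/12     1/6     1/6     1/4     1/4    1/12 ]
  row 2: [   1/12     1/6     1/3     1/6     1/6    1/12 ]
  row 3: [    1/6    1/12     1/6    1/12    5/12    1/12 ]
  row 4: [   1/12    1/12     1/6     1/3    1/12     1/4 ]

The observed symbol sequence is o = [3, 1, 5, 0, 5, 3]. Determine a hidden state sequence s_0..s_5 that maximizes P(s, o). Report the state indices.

path = [4, 2, 4, 2, 4, 2]

t=0: δ = [1.389e-02, 2.083e-02, 2.778e-02, 2.778e-02, 1.111e-01]  (obs o_0=3)
t=1: δ = [2.315e-03, 1.543e-03, 7.716e-03, 2.315e-03, 1.543e-03]  ψ = [4, 4, 4, 4, 4]  (obs o_1=1)
t=2: δ = [2.143e-04, 1.072e-04, 1.072e-04, 1.072e-04, 6.430e-04]  ψ = [2, 2, 2, 2, 2]  (obs o_2=5)
t=3: δ = [8.931e-06, 4.465e-06, 2.233e-05, 2.679e-05, 8.931e-06]  ψ = [0, 4, 4, 4, 4]  (obs o_3=0)
t=4: δ = [6.202e-07, 3.101e-07, 1.116e-06, 3.721e-07, 1.861e-06]  ψ = [2, 2, 3, 3, 2]  (obs o_4=5)
t=5: δ = [3.101e-08, 4.651e-08, 1.292e-07, 3.876e-08, 1.240e-07]  ψ = [2, 2, 4, 4, 2]  (obs o_5=3)
backtrack: best end state = 2; path = [4, 2, 4, 2, 4, 2]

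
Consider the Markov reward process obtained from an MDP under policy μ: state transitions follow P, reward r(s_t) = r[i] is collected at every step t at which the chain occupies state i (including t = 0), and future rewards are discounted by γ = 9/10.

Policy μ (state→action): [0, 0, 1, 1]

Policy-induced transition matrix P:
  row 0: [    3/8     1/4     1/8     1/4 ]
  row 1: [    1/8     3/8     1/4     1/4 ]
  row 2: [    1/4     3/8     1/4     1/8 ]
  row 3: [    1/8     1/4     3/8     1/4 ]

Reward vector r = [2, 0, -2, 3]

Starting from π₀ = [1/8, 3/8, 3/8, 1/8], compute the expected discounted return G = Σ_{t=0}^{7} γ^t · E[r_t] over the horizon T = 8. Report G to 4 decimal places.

G = 2.5026

t=0: π = [0.1250, 0.3750, 0.3750, 0.1250], E[r] = -0.1250, γ^t·E[r] = -0.125000, running G = -0.125000
t=1: π = [0.2031, 0.3438, 0.2500, 0.2031], E[r] = 0.5156, γ^t·E[r] = 0.464063, running G = 0.339063
t=2: π = [0.2070, 0.3242, 0.2500, 0.2188], E[r] = 0.5703, γ^t·E[r] = 0.461953, running G = 0.801016
t=3: π = [0.2080, 0.3218, 0.2515, 0.2188], E[r] = 0.5693, γ^t·E[r] = 0.415046, running G = 1.216062
t=4: π = [0.2084, 0.3217, 0.2513, 0.2186], E[r] = 0.5699, γ^t·E[r] = 0.373902, running G = 1.589963
t=5: π = [0.2085, 0.3216, 0.2513, 0.2186], E[r] = 0.5703, γ^t·E[r] = 0.336737, running G = 1.926700
t=6: π = [0.2085, 0.3216, 0.2513, 0.2186], E[r] = 0.5703, γ^t·E[r] = 0.303103, running G = 2.229803
t=7: π = [0.2085, 0.3216, 0.2513, 0.2186], E[r] = 0.5703, γ^t·E[r] = 0.272797, running G = 2.502599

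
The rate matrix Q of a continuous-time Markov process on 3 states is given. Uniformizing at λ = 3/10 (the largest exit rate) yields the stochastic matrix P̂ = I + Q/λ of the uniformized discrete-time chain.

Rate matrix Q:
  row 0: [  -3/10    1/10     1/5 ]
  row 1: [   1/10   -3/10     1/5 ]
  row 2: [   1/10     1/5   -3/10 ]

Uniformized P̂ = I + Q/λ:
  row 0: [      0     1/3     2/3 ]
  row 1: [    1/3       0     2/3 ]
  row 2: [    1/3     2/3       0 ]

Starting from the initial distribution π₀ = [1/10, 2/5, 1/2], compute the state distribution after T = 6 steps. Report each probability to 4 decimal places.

t=0: π = [0.1000, 0.4000, 0.5000]
t=1: π = [0.3000, 0.3667, 0.3333]
t=2: π = [0.2333, 0.3222, 0.4444]
t=3: π = [0.2556, 0.3741, 0.3704]
t=4: π = [0.2481, 0.3321, 0.4198]
t=5: π = [0.2506, 0.3626, 0.3868]
t=6: π = [0.2498, 0.3414, 0.4088]

π = [0.2498, 0.3414, 0.4088]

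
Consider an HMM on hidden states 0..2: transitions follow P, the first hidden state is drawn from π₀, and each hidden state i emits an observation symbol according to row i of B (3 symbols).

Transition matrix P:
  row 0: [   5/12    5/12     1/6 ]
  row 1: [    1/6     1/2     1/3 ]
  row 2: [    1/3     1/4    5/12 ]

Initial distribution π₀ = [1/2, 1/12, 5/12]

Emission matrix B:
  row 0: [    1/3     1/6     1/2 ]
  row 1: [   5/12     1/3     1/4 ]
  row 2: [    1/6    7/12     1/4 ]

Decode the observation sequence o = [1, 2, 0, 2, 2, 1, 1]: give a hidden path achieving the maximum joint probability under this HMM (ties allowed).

path = [2, 0, 0, 0, 0, 1, 2]

t=0: δ = [8.333e-02, 2.778e-02, 2.431e-01]  (obs o_0=1)
t=1: δ = [4.051e-02, 1.519e-02, 2.532e-02]  ψ = [2, 2, 2]  (obs o_1=2)
t=2: δ = [5.626e-03, 7.033e-03, 1.758e-03]  ψ = [0, 0, 2]  (obs o_2=0)
t=3: δ = [1.172e-03, 8.791e-04, 5.861e-04]  ψ = [0, 1, 1]  (obs o_3=2)
t=4: δ = [2.442e-04, 1.221e-04, 7.326e-05]  ψ = [0, 0, 1]  (obs o_4=2)
t=5: δ = [1.696e-05, 3.392e-05, 2.374e-05]  ψ = [0, 0, 0]  (obs o_5=1)
t=6: δ = [1.319e-06, 5.653e-06, 6.595e-06]  ψ = [2, 1, 1]  (obs o_6=1)
backtrack: best end state = 2; path = [2, 0, 0, 0, 0, 1, 2]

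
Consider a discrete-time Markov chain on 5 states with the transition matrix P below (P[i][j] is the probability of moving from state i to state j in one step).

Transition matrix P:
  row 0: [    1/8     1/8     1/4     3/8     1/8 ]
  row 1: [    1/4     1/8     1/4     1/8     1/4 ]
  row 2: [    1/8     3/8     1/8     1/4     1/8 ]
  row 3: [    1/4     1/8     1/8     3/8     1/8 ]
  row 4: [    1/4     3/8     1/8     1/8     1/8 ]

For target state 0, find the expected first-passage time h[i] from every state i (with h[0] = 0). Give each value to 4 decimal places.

First-step conditioning: h[0] = 0; for i ≠ 0, h[i] = 1 + Σ_k P[i][k]·h[k].
  h[1] = 1 + 1/8·h[1] + 1/4·h[2] + 1/8·h[3] + 1/4·h[4]
  h[2] = 1 + 3/8·h[1] + 1/8·h[2] + 1/4·h[3] + 1/8·h[4]
  h[3] = 1 + 1/8·h[1] + 1/8·h[2] + 3/8·h[3] + 1/8·h[4]
  h[4] = 1 + 3/8·h[1] + 1/8·h[2] + 1/8·h[3] + 1/8·h[4]
Solving the 4×4 linear system over states ≠ 0 gives exactly h = [0, 488/111, 542/111, 160/37, 482/111] (h[0] = 0 is the target).

h = [0.0000, 4.3964, 4.8829, 4.3243, 4.3423]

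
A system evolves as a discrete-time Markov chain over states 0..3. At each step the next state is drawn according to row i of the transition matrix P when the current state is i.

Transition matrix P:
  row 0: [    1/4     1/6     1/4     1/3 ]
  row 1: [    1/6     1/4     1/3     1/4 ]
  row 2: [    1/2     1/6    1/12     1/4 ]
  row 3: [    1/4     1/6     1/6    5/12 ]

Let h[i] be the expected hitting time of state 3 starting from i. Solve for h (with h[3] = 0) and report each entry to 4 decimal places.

h = [3.3418, 3.6673, 3.5805, 0.0000]

First-step conditioning: h[3] = 0; for i ≠ 3, h[i] = 1 + Σ_k P[i][k]·h[k].
  h[0] = 1 + 1/4·h[0] + 1/6·h[1] + 1/4·h[2]
  h[1] = 1 + 1/6·h[0] + 1/4·h[1] + 1/3·h[2]
  h[2] = 1 + 1/2·h[0] + 1/6·h[1] + 1/12·h[2]
Solving the 3×3 linear system over states ≠ 3 gives exactly h = [264/79, 2028/553, 1980/553, 0] (h[3] = 0 is the target).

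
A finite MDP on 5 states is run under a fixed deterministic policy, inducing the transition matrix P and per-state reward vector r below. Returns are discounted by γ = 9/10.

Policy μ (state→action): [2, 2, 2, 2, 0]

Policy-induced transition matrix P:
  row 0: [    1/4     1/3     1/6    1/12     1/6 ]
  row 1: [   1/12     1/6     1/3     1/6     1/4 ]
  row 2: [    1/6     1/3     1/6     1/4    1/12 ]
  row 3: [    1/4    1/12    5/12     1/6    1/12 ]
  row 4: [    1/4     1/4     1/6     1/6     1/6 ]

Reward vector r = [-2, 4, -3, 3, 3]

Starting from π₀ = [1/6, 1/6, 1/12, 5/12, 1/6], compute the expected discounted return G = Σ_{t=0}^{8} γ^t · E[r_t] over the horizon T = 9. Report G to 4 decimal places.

t=0: π = [0.1667, 0.1667, 0.0833, 0.4167, 0.1667], E[r] = 1.8333, γ^t·E[r] = 1.833333, running G = 1.833333
t=1: π = [0.2153, 0.1875, 0.2986, 0.1597, 0.1389], E[r] = 0.3194, γ^t·E[r] = 0.287500, running G = 2.120833
t=2: π = [0.1939, 0.2506, 0.2378, 0.1736, 0.1441], E[r] = 0.8542, γ^t·E[r] = 0.691875, running G = 2.812708
t=3: π = [0.1884, 0.2362, 0.2518, 0.1703, 0.1533], E[r] = 0.7831, γ^t·E[r] = 0.570867, running G = 3.383576
t=4: π = [0.1897, 0.2386, 0.2486, 0.1720, 0.1512], E[r] = 0.7987, γ^t·E[r] = 0.524021, running G = 3.907597
t=5: π = [0.1895, 0.2380, 0.2494, 0.1716, 0.1515], E[r] = 0.7939, γ^t·E[r] = 0.468772, running G = 4.376369
t=6: π = [0.1896, 0.2381, 0.2492, 0.1717, 0.1514], E[r] = 0.7950, γ^t·E[r] = 0.422519, running G = 4.798888
t=7: π = [0.1895, 0.2381, 0.2493, 0.1716, 0.1514], E[r] = 0.7948, γ^t·E[r] = 0.380137, running G = 5.179025
t=8: π = [0.1895, 0.2381, 0.2493, 0.1716, 0.1514], E[r] = 0.7948, γ^t·E[r] = 0.342152, running G = 5.521177

G = 5.5212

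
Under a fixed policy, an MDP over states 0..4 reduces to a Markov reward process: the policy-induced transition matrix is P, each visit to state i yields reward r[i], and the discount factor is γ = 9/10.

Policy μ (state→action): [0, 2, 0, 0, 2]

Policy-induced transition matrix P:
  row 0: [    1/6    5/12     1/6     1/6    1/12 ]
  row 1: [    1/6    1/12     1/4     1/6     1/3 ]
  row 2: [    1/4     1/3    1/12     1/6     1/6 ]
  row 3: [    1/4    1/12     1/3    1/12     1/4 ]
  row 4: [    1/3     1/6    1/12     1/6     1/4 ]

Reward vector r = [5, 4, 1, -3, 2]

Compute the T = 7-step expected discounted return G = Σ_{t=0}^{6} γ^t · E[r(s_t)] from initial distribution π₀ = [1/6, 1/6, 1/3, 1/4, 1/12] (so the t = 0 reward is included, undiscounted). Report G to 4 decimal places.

G = 10.5125

t=0: π = [0.1667, 0.1667, 0.3333, 0.2500, 0.0833], E[r] = 1.2500, γ^t·E[r] = 1.250000, running G = 1.250000
t=1: π = [0.2292, 0.2292, 0.1875, 0.1458, 0.2083], E[r] = 2.2292, γ^t·E[r] = 2.006250, running G = 3.256250
t=2: π = [0.2292, 0.2240, 0.1771, 0.1545, 0.2153], E[r] = 2.1858, γ^t·E[r] = 1.770469, running G = 5.026719
t=3: π = [0.2302, 0.2219, 0.1784, 0.1538, 0.2157], E[r] = 2.1871, γ^t·E[r] = 1.594371, running G = 6.621090
t=4: π = [0.2303, 0.2226, 0.1780, 0.1539, 0.2153], E[r] = 2.1890, γ^t·E[r] = 1.436176, running G = 8.057266
t=5: π = [0.2302, 0.2225, 0.1781, 0.1538, 0.2153], E[r] = 2.1883, γ^t·E[r] = 1.292178, running G = 9.349444
t=6: π = [0.2302, 0.2225, 0.1781, 0.1538, 0.2153], E[r] = 2.1884, γ^t·E[r] = 1.163019, running G = 10.512462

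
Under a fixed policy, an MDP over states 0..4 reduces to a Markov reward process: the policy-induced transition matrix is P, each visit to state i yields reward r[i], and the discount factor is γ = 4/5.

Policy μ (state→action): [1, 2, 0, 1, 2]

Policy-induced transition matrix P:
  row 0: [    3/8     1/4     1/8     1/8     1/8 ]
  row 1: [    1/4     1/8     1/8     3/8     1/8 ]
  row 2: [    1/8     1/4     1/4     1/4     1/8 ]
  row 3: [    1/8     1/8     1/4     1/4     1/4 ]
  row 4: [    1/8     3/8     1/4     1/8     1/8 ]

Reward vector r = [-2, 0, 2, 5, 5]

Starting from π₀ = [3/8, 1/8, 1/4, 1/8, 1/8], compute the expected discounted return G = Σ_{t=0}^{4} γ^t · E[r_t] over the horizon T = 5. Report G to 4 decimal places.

G = 5.2612

t=0: π = [0.3750, 0.1250, 0.2500, 0.1250, 0.1250], E[r] = 1.0000, γ^t·E[r] = 1.000000, running G = 1.000000
t=1: π = [0.2344, 0.2344, 0.1875, 0.2031, 0.1406], E[r] = 1.6250, γ^t·E[r] = 1.300000, running G = 2.300000
t=2: π = [0.2129, 0.2129, 0.1914, 0.2324, 0.1504], E[r] = 1.8711, γ^t·E[r] = 1.197500, running G = 3.497500
t=3: π = [0.2048, 0.2131, 0.1968, 0.2312, 0.1541], E[r] = 1.9102, γ^t·E[r] = 0.978000, running G = 4.475500
t=4: π = [0.2029, 0.2137, 0.1978, 0.2318, 0.1539], E[r] = 1.9182, γ^t·E[r] = 0.785700, running G = 5.261200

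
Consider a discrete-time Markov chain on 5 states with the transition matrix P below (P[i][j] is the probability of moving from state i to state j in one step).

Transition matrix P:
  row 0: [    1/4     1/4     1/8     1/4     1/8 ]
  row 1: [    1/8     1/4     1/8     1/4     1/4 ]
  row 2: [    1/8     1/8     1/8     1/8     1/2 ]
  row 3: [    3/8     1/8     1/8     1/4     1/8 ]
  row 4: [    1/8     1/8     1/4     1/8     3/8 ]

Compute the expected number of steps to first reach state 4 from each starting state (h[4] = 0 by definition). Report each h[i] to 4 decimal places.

First-step conditioning: h[4] = 0; for i ≠ 4, h[i] = 1 + Σ_k P[i][k]·h[k].
  h[0] = 1 + 1/4·h[0] + 1/4·h[1] + 1/8·h[2] + 1/4·h[3]
  h[1] = 1 + 1/8·h[0] + 1/4·h[1] + 1/8·h[2] + 1/4·h[3]
  h[2] = 1 + 1/8·h[0] + 1/8·h[1] + 1/8·h[2] + 1/8·h[3]
  h[3] = 1 + 3/8·h[0] + 1/8·h[1] + 1/8·h[2] + 1/4·h[3]
Solving the 4×4 linear system over states ≠ 4 gives exactly h = [4096/809, 3584/809, 2616/809, 4160/809, 0] (h[4] = 0 is the target).

h = [5.0630, 4.4302, 3.2336, 5.1422, 0.0000]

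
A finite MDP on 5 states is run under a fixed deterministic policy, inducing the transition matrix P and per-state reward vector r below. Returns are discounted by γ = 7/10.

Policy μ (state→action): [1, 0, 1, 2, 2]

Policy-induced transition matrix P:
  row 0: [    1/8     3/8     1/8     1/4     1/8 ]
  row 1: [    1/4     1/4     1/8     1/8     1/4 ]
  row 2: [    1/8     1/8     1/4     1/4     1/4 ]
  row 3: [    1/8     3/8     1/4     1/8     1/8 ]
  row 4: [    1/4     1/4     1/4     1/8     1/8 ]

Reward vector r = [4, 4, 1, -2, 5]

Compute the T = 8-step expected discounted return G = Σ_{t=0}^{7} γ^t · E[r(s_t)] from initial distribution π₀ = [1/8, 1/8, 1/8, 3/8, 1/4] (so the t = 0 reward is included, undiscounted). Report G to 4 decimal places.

G = 7.1239

t=0: π = [0.1250, 0.1250, 0.1250, 0.3750, 0.2500], E[r] = 1.6250, γ^t·E[r] = 1.625000, running G = 1.625000
t=1: π = [0.1719, 0.2969, 0.2188, 0.1563, 0.1563], E[r] = 2.5625, γ^t·E[r] = 1.793750, running G = 3.418750
t=2: π = [0.1816, 0.2637, 0.1914, 0.1738, 0.1895], E[r] = 2.5723, γ^t·E[r] = 1.260410, running G = 4.679160
t=3: π = [0.1816, 0.2705, 0.1943, 0.1716, 0.1819], E[r] = 2.5691, γ^t·E[r] = 0.881198, running G = 5.560359
t=4: π = [0.1815, 0.2699, 0.1935, 0.1720, 0.1831], E[r] = 2.5707, γ^t·E[r] = 0.617220, running G = 6.177579
t=5: π = [0.1816, 0.2700, 0.1936, 0.1719, 0.1829], E[r] = 2.5709, γ^t·E[r] = 0.432096, running G = 6.609674
t=6: π = [0.1816, 0.2700, 0.1935, 0.1719, 0.1829], E[r] = 2.5709, γ^t·E[r] = 0.302465, running G = 6.912140
t=7: π = [0.1816, 0.2700, 0.1935, 0.1719, 0.1829], E[r] = 2.5709, γ^t·E[r] = 0.211727, running G = 7.123866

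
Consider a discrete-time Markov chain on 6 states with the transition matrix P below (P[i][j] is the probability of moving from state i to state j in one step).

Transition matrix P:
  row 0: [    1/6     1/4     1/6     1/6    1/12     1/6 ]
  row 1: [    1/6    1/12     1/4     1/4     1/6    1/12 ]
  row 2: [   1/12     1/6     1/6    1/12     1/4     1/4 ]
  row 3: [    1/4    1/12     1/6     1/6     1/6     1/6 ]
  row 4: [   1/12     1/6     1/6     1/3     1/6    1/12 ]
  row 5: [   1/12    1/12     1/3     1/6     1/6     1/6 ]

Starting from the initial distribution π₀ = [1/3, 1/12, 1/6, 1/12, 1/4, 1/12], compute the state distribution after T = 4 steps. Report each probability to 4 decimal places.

π = [0.1379, 0.1377, 0.2046, 0.1899, 0.1721, 0.1578]

t=0: π = [0.3333, 0.0833, 0.1667, 0.0833, 0.2500, 0.0833]
t=1: π = [0.1319, 0.1736, 0.1875, 0.2014, 0.1528, 0.1528]
t=2: π = [0.1424, 0.1337, 0.2066, 0.1910, 0.1713, 0.1551]
t=3: π = [0.1382, 0.1386, 0.2037, 0.1891, 0.1720, 0.1585]
t=4: π = [0.1379, 0.1377, 0.2046, 0.1899, 0.1721, 0.1578]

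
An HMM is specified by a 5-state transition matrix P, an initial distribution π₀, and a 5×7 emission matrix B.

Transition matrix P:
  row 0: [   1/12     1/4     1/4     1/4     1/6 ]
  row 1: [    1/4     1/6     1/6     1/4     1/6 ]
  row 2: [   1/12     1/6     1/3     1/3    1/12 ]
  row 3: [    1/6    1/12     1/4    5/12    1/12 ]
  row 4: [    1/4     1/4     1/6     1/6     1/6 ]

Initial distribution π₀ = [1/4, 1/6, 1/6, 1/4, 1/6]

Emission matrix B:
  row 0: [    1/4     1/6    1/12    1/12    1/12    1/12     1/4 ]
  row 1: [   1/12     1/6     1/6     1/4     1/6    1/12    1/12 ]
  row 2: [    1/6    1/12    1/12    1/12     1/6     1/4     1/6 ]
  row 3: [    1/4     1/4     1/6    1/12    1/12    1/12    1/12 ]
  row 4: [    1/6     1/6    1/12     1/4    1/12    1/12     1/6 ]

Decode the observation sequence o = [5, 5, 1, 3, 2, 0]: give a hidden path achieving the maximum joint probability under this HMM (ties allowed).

t=0: δ = [2.083e-02, 1.389e-02, 4.167e-02, 2.083e-02, 1.389e-02]  (obs o_0=5)
t=1: δ = [2.894e-04, 5.787e-04, 3.472e-03, 1.157e-03, 2.894e-04]  ψ = [1, 2, 2, 2, 0]  (obs o_1=5)
t=2: δ = [4.823e-05, 9.645e-05, 9.645e-05, 2.894e-04, 4.823e-05]  ψ = [2, 2, 2, 2, 2]  (obs o_2=1)
t=3: δ = [4.019e-06, 6.028e-06, 6.028e-06, 1.005e-05, 6.028e-06]  ψ = [3, 3, 3, 3, 3]  (obs o_3=3)
t=4: δ = [1.395e-07, 2.512e-07, 2.093e-07, 6.977e-07, 8.372e-08]  ψ = [3, 4, 3, 3, 1]  (obs o_4=2)
t=5: δ = [2.907e-08, 4.845e-09, 2.907e-08, 7.268e-08, 9.690e-09]  ψ = [3, 3, 3, 3, 3]  (obs o_5=0)
backtrack: best end state = 3; path = [2, 2, 3, 3, 3, 3]

path = [2, 2, 3, 3, 3, 3]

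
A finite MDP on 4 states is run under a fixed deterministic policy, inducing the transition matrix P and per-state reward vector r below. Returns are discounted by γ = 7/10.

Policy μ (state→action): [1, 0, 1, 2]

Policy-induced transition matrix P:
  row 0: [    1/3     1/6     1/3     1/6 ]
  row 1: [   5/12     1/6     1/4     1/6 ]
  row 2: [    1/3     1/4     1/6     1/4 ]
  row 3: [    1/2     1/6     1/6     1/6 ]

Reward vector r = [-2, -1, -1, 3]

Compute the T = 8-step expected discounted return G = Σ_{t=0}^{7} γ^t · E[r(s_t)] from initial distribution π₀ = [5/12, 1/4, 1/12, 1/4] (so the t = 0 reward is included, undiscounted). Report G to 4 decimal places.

G = -1.8143

t=0: π = [0.4167, 0.2500, 0.0833, 0.2500], E[r] = -0.4167, γ^t·E[r] = -0.416667, running G = -0.416667
t=1: π = [0.3958, 0.1736, 0.2569, 0.1736], E[r] = -0.7014, γ^t·E[r] = -0.490972, running G = -0.907639
t=2: π = [0.3767, 0.1881, 0.2471, 0.1881], E[r] = -0.6244, γ^t·E[r] = -0.305966, running G = -1.213605
t=3: π = [0.3804, 0.1873, 0.2451, 0.1873], E[r] = -0.6313, γ^t·E[r] = -0.216542, running G = -1.430147
t=4: π = [0.3801, 0.1871, 0.2457, 0.1871], E[r] = -0.6318, γ^t·E[r] = -0.151688, running G = -1.581836
t=5: π = [0.3801, 0.1871, 0.2456, 0.1871], E[r] = -0.6316, γ^t·E[r] = -0.106145, running G = -1.687981
t=6: π = [0.3801, 0.1871, 0.2456, 0.1871], E[r] = -0.6316, γ^t·E[r] = -0.074305, running G = -1.762285
t=7: π = [0.3801, 0.1871, 0.2456, 0.1871], E[r] = -0.6316, γ^t·E[r] = -0.052013, running G = -1.814299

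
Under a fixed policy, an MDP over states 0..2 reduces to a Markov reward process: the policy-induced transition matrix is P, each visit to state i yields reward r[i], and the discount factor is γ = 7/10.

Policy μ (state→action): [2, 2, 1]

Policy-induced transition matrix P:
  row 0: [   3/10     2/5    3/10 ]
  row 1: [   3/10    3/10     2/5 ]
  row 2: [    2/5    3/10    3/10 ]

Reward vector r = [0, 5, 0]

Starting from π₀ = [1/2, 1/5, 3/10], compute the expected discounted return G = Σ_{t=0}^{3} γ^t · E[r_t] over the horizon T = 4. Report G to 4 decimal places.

G = 3.6123

t=0: π = [0.5000, 0.2000, 0.3000], E[r] = 1.0000, γ^t·E[r] = 1.000000, running G = 1.000000
t=1: π = [0.3300, 0.3500, 0.3200], E[r] = 1.7500, γ^t·E[r] = 1.225000, running G = 2.225000
t=2: π = [0.3320, 0.3330, 0.3350], E[r] = 1.6650, γ^t·E[r] = 0.815850, running G = 3.040850
t=3: π = [0.3335, 0.3332, 0.3333], E[r] = 1.6660, γ^t·E[r] = 0.571438, running G = 3.612288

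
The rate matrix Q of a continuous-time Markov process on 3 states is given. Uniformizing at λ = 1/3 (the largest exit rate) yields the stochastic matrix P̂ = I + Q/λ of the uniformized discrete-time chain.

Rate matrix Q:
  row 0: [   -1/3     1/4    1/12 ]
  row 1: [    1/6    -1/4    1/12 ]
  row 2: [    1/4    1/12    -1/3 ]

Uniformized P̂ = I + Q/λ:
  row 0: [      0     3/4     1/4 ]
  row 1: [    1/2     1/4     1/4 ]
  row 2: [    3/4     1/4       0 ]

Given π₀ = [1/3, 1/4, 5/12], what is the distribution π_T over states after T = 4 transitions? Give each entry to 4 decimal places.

t=0: π = [0.3333, 0.2500, 0.4167]
t=1: π = [0.4375, 0.4167, 0.1458]
t=2: π = [0.3177, 0.4688, 0.2135]
t=3: π = [0.3945, 0.4089, 0.1966]
t=4: π = [0.3519, 0.4473, 0.2008]

π = [0.3519, 0.4473, 0.2008]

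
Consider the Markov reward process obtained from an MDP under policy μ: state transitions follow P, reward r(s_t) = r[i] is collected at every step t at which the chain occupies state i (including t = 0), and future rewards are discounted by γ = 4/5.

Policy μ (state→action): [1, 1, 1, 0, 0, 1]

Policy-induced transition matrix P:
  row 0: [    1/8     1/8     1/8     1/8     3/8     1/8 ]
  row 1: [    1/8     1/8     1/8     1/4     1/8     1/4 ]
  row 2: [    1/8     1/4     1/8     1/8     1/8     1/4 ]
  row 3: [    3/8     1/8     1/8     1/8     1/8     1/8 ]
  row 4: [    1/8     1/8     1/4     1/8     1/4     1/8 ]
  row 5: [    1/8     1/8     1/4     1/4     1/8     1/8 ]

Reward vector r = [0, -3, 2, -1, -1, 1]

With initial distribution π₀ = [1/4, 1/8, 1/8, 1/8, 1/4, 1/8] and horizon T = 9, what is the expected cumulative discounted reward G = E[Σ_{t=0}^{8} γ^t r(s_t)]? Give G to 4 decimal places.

G = -1.3418

t=0: π = [0.2500, 0.1250, 0.1250, 0.1250, 0.2500, 0.1250], E[r] = -0.3750, γ^t·E[r] = -0.375000, running G = -0.375000
t=1: π = [0.1563, 0.1406, 0.1719, 0.1563, 0.2188, 0.1563], E[r] = -0.2969, γ^t·E[r] = -0.237500, running G = -0.612500
t=2: π = [0.1641, 0.1465, 0.1719, 0.1621, 0.1914, 0.1641], E[r] = -0.2852, γ^t·E[r] = -0.182500, running G = -0.795000
t=3: π = [0.1655, 0.1465, 0.1694, 0.1638, 0.1899, 0.1648], E[r] = -0.2896, γ^t·E[r] = -0.148250, running G = -0.943250
t=4: π = [0.1660, 0.1462, 0.1693, 0.1639, 0.1901, 0.1645], E[r] = -0.2894, γ^t·E[r] = -0.118538, running G = -1.061788
t=5: π = [0.1660, 0.1462, 0.1693, 0.1638, 0.1903, 0.1644], E[r] = -0.2895, γ^t·E[r] = -0.094863, running G = -1.156650
t=6: π = [0.1660, 0.1462, 0.1693, 0.1638, 0.1903, 0.1644], E[r] = -0.2895, γ^t·E[r] = -0.075888, running G = -1.232538
t=7: π = [0.1660, 0.1462, 0.1693, 0.1638, 0.1903, 0.1644], E[r] = -0.2895, γ^t·E[r] = -0.060709, running G = -1.293247
t=8: π = [0.1660, 0.1462, 0.1693, 0.1638, 0.1903, 0.1644], E[r] = -0.2895, γ^t·E[r] = -0.048568, running G = -1.341815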